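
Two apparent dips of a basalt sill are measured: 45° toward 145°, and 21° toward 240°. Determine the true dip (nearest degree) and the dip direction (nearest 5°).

Represent each trace as a vector plunging at its apparent dip toward its trend (east-north-up frame): v₁ = (0.406, -0.579, -0.707), v₂ = (-0.809, -0.467, -0.358).
Cross product v₁ × v₂ gives the pole to the plane: n ∝ (0.122, -0.717, 0.658).
tan δ = √(n_x²+n_y²)/n_z = 0.727/0.658, so δ = 47.9°.
The horizontal component of n points toward azimuth atan2(n_x, n_y) = 170°, the dip direction.

true dip 48°, dip direction 170°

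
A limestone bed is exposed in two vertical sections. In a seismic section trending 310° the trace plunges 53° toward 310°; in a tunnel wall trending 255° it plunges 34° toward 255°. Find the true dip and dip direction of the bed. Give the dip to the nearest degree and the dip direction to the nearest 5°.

Represent each trace as a vector plunging at its apparent dip toward its trend (east-north-up frame): v₁ = (-0.461, 0.387, -0.799), v₂ = (-0.801, -0.215, -0.559).
Cross product v₁ × v₂ gives the pole to the plane: n ∝ (-0.388, 0.382, 0.409).
tan δ = √(n_x²+n_y²)/n_z = 0.544/0.409, so δ = 53.1°.
Dip direction = atan2(-0.388, 0.382) = 315° (azimuth of n's horizontal projection).

true dip 53°, dip direction 315°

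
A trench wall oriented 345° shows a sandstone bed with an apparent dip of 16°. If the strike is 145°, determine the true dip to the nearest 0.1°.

40.0°

The section is 20° from the strike.
tan δ = tan α / sin β = tan 16° / sin 20° = 0.2867 / 0.3420 = 0.8384
δ = arctan(0.8384) = 39.98°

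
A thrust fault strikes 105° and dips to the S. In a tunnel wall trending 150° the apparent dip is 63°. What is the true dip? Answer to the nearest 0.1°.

70.2°

β = acute angle between strike 105° and section 150° = 45°.
tan(true dip) = tan 63° / sin 45° = 2.7756
true dip = arctan 2.7756 = 70.19°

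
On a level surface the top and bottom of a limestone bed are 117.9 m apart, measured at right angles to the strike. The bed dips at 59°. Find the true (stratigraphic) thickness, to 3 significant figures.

101 m

True thickness t = w · sin(dip) = 117.9 × sin 59°
t = 117.9 × 0.8572 = 101.060 m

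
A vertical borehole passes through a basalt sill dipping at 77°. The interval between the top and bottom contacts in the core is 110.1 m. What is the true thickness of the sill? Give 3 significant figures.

True thickness t = h · cos(dip) = 110.1 × cos 77°
t = 110.1 × 0.2250 = 24.767 m

24.8 m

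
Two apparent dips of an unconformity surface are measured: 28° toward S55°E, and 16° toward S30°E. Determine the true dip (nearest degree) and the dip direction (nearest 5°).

The two traces are lines in the plane: v₁ = (sin 125°·cos 28°, cos 125°·cos 28°, −sin 28°), v₂ = (sin 150°·cos 16°, cos 150°·cos 16°, −sin 16°).
The plane normal is n = v₁ × v₂ ∝ (0.251, 0.026, 0.359).
tan δ = √(n_x²+n_y²)/n_z = 0.253/0.359, so δ = 35.2°.
The horizontal component of n points toward azimuth atan2(n_x, n_y) = 84°, the dip direction.

true dip 35°, dip direction 085°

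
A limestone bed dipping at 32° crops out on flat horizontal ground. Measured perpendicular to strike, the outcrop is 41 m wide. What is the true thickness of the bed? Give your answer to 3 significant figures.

True thickness t = w · sin(dip) = 41 × sin 32°
t = 41 × 0.5299 = 21.727 m

21.7 m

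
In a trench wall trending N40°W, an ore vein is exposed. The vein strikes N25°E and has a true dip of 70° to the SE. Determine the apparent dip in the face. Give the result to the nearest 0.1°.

68.1°

The section lies 65° from the strike.
tan(apparent dip) = tan 70° · sin 65° = 2.4901
apparent dip = arctan 2.4901 = 68.12°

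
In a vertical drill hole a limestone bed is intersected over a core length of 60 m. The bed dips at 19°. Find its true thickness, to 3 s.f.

True thickness t = h · cos(dip) = 60 × cos 19°
t = 60 × 0.9455 = 56.731 m

56.7 m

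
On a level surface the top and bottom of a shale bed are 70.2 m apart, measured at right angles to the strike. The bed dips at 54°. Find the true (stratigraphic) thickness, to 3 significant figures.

56.8 m

True thickness t = w · sin(dip) = 70.2 × sin 54°
t = 70.2 × 0.8090 = 56.793 m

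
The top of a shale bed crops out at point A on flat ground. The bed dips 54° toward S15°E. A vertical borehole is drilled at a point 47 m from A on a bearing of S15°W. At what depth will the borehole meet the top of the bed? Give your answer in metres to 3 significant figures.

The hole lies 30° from the dip direction, so the down-dip offset is 47 × cos 30° = 40.70 m.
Depth = down-dip offset × tan(dip) = 40.70 × tan 54° = 40.70 × 1.3764
Depth = 56.02 m

56.0 m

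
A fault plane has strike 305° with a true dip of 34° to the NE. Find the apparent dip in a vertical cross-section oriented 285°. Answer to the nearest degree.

13°

Angle between strike (305°) and section (285°): β = 20°.
tan α = tan 34° × sin 20° = 0.6745 × 0.3420 = 0.2307
apparent dip = arctan 0.2307 = 12.99°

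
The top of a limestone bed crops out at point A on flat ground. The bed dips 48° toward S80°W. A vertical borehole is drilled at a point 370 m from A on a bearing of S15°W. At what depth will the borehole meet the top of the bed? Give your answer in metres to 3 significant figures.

The hole lies 65° from the dip direction, so the down-dip offset is 370 × cos 65° = 156.37 m.
Depth = down-dip offset × tan(dip) = 156.37 × tan 48° = 156.37 × 1.1106
Depth = 173.67 m

174 m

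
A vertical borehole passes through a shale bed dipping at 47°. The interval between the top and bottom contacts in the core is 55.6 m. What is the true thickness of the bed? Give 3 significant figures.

True thickness t = h · cos(dip) = 55.6 × cos 47°
t = 55.6 × 0.6820 = 37.919 m

37.9 m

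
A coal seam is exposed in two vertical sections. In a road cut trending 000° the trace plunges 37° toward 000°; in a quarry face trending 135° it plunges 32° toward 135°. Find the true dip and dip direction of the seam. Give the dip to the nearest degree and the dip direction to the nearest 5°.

true dip 61°, dip direction 065°

Represent each trace as a vector plunging at its apparent dip toward its trend (east-north-up frame): v₁ = (0.000, 0.799, -0.602), v₂ = (0.600, -0.600, -0.530).
Cross product v₁ × v₂ gives the pole to the plane: n ∝ (0.784, 0.361, 0.479).
True dip = arccos(n_z / |n|) = arccos(0.4852) = 61.0°.
The horizontal component of n points toward azimuth atan2(n_x, n_y) = 65°, the dip direction.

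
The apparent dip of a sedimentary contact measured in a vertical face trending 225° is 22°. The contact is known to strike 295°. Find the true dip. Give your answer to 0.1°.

β = acute angle between strike 295° and section 225° = 70°.
tan(true dip) = tan 22° / sin 70° = 0.4300
true dip = arctan 0.4300 = 23.27°

23.3°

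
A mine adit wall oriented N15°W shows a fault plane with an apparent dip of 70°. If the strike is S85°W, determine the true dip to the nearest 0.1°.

β = acute angle between strike S85°W and section N15°W = 80°.
tan(true dip) = tan 70° / sin 80° = 2.7899
true dip = arctan 2.7899 = 70.28°

70.3°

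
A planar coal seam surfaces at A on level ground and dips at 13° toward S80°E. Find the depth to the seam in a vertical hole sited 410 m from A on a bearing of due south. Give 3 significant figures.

16.4 m

The hole lies 80° from the dip direction, so the down-dip offset is 410 × cos 80° = 71.20 m.
Depth = down-dip offset × tan(dip) = 71.20 × tan 13° = 71.20 × 0.2309
Depth = 16.44 m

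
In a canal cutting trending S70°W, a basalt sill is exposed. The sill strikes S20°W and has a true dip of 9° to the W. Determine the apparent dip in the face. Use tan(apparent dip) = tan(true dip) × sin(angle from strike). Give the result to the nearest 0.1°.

The strike is S20°W and the section trends S70°W; the acute angle between them is β = 50°.
tan(apparent dip) = tan 9° · sin 50° = 0.1213
apparent dip = arctan 0.1213 = 6.92°

6.9°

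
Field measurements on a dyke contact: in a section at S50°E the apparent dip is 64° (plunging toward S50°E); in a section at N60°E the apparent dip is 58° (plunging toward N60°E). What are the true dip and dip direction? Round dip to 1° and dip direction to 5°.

Represent each trace as a vector plunging at its apparent dip toward its trend (east-north-up frame): v₁ = (0.336, -0.282, -0.899), v₂ = (0.459, 0.265, -0.848).
The plane normal is n = v₁ × v₂ ∝ (0.477, -0.128, 0.218).
True dip = arccos(n_z / |n|) = arccos(0.4043) = 66.2°.
Dip direction = azimuth of (n_x, n_y) = atan2(0.477, -0.128) = 105°.

true dip 66°, dip direction 105°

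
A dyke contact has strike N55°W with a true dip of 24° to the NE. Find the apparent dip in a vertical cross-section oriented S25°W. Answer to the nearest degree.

24°

The strike is N55°W and the section trends S25°W; the acute angle between them is β = 80°.
tan α = tan 24° × sin 80° = 0.4452 × 0.9848 = 0.4385
apparent dip = arctan 0.4385 = 23.68°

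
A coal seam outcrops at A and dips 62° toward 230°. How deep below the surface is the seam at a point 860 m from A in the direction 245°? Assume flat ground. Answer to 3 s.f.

1560 m

The hole lies 15° from the dip direction, so the down-dip offset is 860 × cos 15° = 830.70 m.
Depth = down-dip offset × tan(dip) = 830.70 × tan 62° = 830.70 × 1.8807
Depth = 1562.31 m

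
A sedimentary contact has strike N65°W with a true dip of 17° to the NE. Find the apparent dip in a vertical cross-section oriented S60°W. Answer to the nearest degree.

The section lies 55° from the strike.
tan(apparent dip) = tan 17° · sin 55° = 0.2504
apparent dip = arctan 0.2504 = 14.06°

14°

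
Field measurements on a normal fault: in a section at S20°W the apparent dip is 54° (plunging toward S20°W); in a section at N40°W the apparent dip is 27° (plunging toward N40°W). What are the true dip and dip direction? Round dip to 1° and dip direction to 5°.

Represent each trace as a vector plunging at its apparent dip toward its trend (east-north-up frame): v₁ = (-0.201, -0.552, -0.809), v₂ = (-0.573, 0.683, -0.454).
The plane normal is n = v₁ × v₂ ∝ (-0.803, -0.372, 0.454).
True dip = arccos(n_z / |n|) = arccos(0.4561) = 62.9°.
Dip direction = azimuth of (n_x, n_y) = atan2(-0.803, -0.372) = 245°.

true dip 63°, dip direction 245°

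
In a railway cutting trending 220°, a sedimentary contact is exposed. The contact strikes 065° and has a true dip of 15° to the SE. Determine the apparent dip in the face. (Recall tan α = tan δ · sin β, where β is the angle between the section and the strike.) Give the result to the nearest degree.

The section lies 25° from the strike.
tan α = tan 15° × sin 25° = 0.2679 × 0.4226 = 0.1132
α = arctan(0.1132) = 6.46°

6°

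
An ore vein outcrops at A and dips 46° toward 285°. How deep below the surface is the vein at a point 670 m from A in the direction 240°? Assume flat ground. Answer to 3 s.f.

The hole lies 45° from the dip direction, so the down-dip offset is 670 × cos 45° = 473.76 m.
Depth = down-dip offset × tan(dip) = 473.76 × tan 46° = 473.76 × 1.0355
Depth = 490.59 m

491 m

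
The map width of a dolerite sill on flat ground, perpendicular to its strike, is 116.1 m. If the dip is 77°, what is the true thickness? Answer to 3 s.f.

True thickness t = w · sin(dip) = 116.1 × sin 77°
t = 116.1 × 0.9744 = 113.124 m

113 m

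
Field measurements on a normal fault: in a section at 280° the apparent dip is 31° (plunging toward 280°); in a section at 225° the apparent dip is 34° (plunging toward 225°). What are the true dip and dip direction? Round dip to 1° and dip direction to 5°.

Each apparent-dip line lies in the plane. As unit vectors (x east, y north, z up), v₁ plunges 31°→280° and v₂ plunges 34°→225°.
The plane normal is n = v₁ × v₂ ∝ (-0.385, -0.170, 0.582).
Dip δ = arctan(|n_h|/n_z) = arctan(0.421/0.582) = 35.9°.
Dip direction = azimuth of (n_x, n_y) = atan2(-0.385, -0.170) = 246°.

true dip 36°, dip direction 245°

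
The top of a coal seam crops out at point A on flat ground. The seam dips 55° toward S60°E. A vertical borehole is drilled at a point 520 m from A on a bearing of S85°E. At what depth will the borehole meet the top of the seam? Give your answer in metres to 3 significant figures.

673 m

The hole lies 25° from the dip direction, so the down-dip offset is 520 × cos 25° = 471.28 m.
Depth = down-dip offset × tan(dip) = 471.28 × tan 55° = 471.28 × 1.4281
Depth = 673.06 m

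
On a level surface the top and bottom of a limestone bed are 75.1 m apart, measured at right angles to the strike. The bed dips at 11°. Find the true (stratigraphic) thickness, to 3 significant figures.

14.3 m

True thickness t = w · sin(dip) = 75.1 × sin 11°
t = 75.1 × 0.1908 = 14.330 m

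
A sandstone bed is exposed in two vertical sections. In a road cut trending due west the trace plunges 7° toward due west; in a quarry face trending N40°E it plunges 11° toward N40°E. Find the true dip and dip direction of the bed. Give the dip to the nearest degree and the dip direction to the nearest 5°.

The two traces are lines in the plane: v₁ = (sin 270°·cos 7°, cos 270°·cos 7°, −sin 7°), v₂ = (sin 40°·cos 11°, cos 40°·cos 11°, −sin 11°).
Cross product v₁ × v₂ gives the pole to the plane: n ∝ (-0.092, 0.266, 0.746).
True dip = arccos(n_z / |n|) = arccos(0.9356) = 20.7°.
The horizontal component of n points toward azimuth atan2(n_x, n_y) = 341°, the dip direction.

true dip 21°, dip direction 340°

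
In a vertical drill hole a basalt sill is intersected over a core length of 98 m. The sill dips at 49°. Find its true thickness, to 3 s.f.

True thickness t = h · cos(dip) = 98 × cos 49°
t = 98 × 0.6561 = 64.294 m

64.3 m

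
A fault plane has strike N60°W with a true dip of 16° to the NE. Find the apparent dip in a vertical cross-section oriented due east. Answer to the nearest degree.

The strike is N60°W and the section trends due east; the acute angle between them is β = 30°.
tan α = tan 16° × sin 30° = 0.2867 × 0.5000 = 0.1434
α = arctan(0.1434) = 8.16°

8°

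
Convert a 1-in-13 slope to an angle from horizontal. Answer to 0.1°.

4.4°

tan θ = 1/13 = 0.0769
θ = arctan(0.0769) = 4.40°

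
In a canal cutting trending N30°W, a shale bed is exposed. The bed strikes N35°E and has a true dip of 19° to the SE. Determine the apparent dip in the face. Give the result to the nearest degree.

Angle between strike (N35°E) and section (N30°W): β = 65°.
tan(apparent dip) = tan 19° · sin 65° = 0.3121
apparent dip = arctan 0.3121 = 17.33°

17°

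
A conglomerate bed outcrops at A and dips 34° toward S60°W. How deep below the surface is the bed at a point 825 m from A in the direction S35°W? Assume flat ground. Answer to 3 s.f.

The hole lies 25° from the dip direction, so the down-dip offset is 825 × cos 25° = 747.70 m.
Depth = down-dip offset × tan(dip) = 747.70 × tan 34° = 747.70 × 0.6745
Depth = 504.33 m

504 m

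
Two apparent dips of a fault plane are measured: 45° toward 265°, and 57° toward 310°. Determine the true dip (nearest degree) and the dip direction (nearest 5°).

Each apparent-dip line lies in the plane. As unit vectors (x east, y north, z up), v₁ plunges 45°→265° and v₂ plunges 57°→310°.
n = v₁ × v₂ = (-0.299, 0.296, 0.272) (taken with n_z > 0).
True dip = arccos(n_z / |n|) = arccos(0.5434) = 57.1°.
The horizontal component of n points toward azimuth atan2(n_x, n_y) = 315°, the dip direction.

true dip 57°, dip direction 315°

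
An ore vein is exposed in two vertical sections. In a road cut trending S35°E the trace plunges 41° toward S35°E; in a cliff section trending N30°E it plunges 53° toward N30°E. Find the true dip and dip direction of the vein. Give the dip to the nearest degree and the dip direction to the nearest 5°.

Each apparent-dip line lies in the plane. As unit vectors (x east, y north, z up), v₁ plunges 41°→S35°E and v₂ plunges 53°→N30°E.
The plane normal is n = v₁ × v₂ ∝ (0.836, 0.148, 0.412).
tan δ = √(n_x²+n_y²)/n_z = 0.849/0.412, so δ = 64.1°.
Dip direction = azimuth of (n_x, n_y) = atan2(0.836, 0.148) = 80°.

true dip 64°, dip direction 080°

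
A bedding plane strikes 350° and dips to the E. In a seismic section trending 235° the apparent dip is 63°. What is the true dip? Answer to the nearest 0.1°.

65.2°

The section is 65° from the strike.
tan δ = tan α / sin β = tan 63° / sin 65° = 1.9626 / 0.9063 = 2.1655
true dip = arctan 2.1655 = 65.21°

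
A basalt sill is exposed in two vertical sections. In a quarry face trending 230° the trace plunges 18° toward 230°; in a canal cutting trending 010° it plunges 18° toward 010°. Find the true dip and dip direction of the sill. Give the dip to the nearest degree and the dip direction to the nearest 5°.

true dip 44°, dip direction 300°

Each apparent-dip line lies in the plane. As unit vectors (x east, y north, z up), v₁ plunges 18°→230° and v₂ plunges 18°→010°.
n = v₁ × v₂ = (-0.478, 0.276, 0.581) (taken with n_z > 0).
Dip δ = arctan(|n_h|/n_z) = arctan(0.552/0.581) = 43.5°.
The horizontal component of n points toward azimuth atan2(n_x, n_y) = 300°, the dip direction.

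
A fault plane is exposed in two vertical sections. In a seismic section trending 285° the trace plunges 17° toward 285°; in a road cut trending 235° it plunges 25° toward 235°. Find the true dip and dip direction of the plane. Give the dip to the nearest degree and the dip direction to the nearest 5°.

Represent each trace as a vector plunging at its apparent dip toward its trend (east-north-up frame): v₁ = (-0.924, 0.248, -0.292), v₂ = (-0.742, -0.520, -0.423).
Cross product v₁ × v₂ gives the pole to the plane: n ∝ (-0.257, -0.173, 0.664).
True dip = arccos(n_z / |n|) = arccos(0.9063) = 25.0°.
Dip direction = atan2(-0.257, -0.173) = 236° (azimuth of n's horizontal projection).

true dip 25°, dip direction 235°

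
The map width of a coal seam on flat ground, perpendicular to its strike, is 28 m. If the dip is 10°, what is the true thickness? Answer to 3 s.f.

True thickness t = w · sin(dip) = 28 × sin 10°
t = 28 × 0.1736 = 4.862 m

4.86 m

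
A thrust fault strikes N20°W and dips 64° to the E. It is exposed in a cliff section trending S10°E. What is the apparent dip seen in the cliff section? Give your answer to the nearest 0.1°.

The strike is N20°W and the section trends S10°E; the acute angle between them is β = 10°.
tan α = tan 64° × sin 10° = 2.0503 × 0.1736 = 0.3560
α = arctan(0.3560) = 19.60°

19.6°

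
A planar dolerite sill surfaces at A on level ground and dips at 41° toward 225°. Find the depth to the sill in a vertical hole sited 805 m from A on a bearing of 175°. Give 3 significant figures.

The hole lies 50° from the dip direction, so the down-dip offset is 805 × cos 50° = 517.44 m.
Depth = down-dip offset × tan(dip) = 517.44 × tan 41° = 517.44 × 0.8693
Depth = 449.81 m

450 m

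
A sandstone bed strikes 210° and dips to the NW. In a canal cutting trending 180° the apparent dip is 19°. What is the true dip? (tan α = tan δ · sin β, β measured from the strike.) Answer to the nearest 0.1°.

34.6°

β = acute angle between strike 210° and section 180° = 30°.
tan δ = tan α / sin β = tan 19° / sin 30° = 0.3443 / 0.5000 = 0.6887
δ = arctan(0.6887) = 34.55°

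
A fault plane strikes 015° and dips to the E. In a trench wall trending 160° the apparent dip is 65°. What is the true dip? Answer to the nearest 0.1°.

β = acute angle between strike 015° and section 160° = 35°.
tan δ = tan α / sin β = tan 65° / sin 35° = 2.1445 / 0.5736 = 3.7388
true dip = arctan 3.7388 = 75.03°

75.0°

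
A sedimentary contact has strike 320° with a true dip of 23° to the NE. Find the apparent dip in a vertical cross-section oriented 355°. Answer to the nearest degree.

Angle between strike (320°) and section (355°): β = 35°.
tan α = tan 23° × sin 35° = 0.4245 × 0.5736 = 0.2435
apparent dip = arctan 0.2435 = 13.68°

14°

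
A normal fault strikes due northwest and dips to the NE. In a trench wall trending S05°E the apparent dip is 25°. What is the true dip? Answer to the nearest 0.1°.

β = acute angle between strike due northwest and section S05°E = 40°.
tan(true dip) = tan 25° / sin 40° = 0.7254
δ = arctan(0.7254) = 35.96°

36.0°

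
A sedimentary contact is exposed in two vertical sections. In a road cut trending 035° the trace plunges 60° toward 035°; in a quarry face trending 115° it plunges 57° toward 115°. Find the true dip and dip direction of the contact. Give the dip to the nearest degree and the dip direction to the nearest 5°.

Represent each trace as a vector plunging at its apparent dip toward its trend (east-north-up frame): v₁ = (0.287, 0.410, -0.866), v₂ = (0.494, -0.230, -0.839).
The plane normal is n = v₁ × v₂ ∝ (0.543, 0.187, 0.268).
tan δ = √(n_x²+n_y²)/n_z = 0.574/0.268, so δ = 65.0°.
The horizontal component of n points toward azimuth atan2(n_x, n_y) = 71°, the dip direction.

true dip 65°, dip direction 070°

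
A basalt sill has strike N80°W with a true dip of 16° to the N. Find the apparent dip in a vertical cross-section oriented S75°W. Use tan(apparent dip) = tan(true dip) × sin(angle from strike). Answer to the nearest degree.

Angle between strike (N80°W) and section (S75°W): β = 25°.
tan α = tan 16° × sin 25° = 0.2867 × 0.4226 = 0.1212
apparent dip = arctan 0.1212 = 6.91°

7°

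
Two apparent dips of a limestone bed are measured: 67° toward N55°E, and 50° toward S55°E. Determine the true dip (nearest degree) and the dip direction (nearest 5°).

Each apparent-dip line lies in the plane. As unit vectors (x east, y north, z up), v₁ plunges 67°→N55°E and v₂ plunges 50°→S55°E.
Cross product v₁ × v₂ gives the pole to the plane: n ∝ (0.511, 0.239, 0.236).
Dip δ = arctan(|n_h|/n_z) = arctan(0.564/0.236) = 67.3°.
The horizontal component of n points toward azimuth atan2(n_x, n_y) = 65°, the dip direction.

true dip 67°, dip direction 065°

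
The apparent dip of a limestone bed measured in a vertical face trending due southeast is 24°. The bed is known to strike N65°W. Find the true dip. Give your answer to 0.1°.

52.5°

The section is 20° from the strike.
tan δ = tan α / sin β = tan 24° / sin 20° = 0.4452 / 0.3420 = 1.3018
true dip = arctan 1.3018 = 52.47°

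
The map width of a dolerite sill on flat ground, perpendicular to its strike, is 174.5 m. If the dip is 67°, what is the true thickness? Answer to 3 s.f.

True thickness t = w · sin(dip) = 174.5 × sin 67°
t = 174.5 × 0.9205 = 160.628 m

161 m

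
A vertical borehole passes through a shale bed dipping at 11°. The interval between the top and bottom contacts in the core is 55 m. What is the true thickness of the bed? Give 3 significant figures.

54.0 m

True thickness t = h · cos(dip) = 55 × cos 11°
t = 55 × 0.9816 = 53.989 m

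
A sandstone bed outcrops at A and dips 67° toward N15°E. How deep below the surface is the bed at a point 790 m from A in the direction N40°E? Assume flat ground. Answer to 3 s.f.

The hole lies 25° from the dip direction, so the down-dip offset is 790 × cos 25° = 715.98 m.
Depth = down-dip offset × tan(dip) = 715.98 × tan 67° = 715.98 × 2.3559
Depth = 1686.75 m

1690 m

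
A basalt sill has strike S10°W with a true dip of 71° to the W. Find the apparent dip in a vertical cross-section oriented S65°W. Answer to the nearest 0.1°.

67.2°

Angle between strike (S10°W) and section (S65°W): β = 55°.
tan(apparent dip) = tan 71° · sin 55° = 2.3790
apparent dip = arctan 2.3790 = 67.20°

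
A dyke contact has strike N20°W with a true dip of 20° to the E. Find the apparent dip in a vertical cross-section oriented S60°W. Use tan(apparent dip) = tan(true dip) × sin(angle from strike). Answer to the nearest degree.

20°

The strike is N20°W and the section trends S60°W; the acute angle between them is β = 80°.
tan(apparent dip) = tan 20° · sin 80° = 0.3584
α = arctan(0.3584) = 19.72°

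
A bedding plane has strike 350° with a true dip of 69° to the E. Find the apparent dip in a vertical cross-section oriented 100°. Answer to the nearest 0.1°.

The section lies 70° from the strike.
tan(apparent dip) = tan 69° · sin 70° = 2.4480
apparent dip = arctan 2.4480 = 67.78°

67.8°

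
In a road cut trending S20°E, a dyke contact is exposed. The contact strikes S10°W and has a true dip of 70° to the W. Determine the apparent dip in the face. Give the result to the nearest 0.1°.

The section lies 30° from the strike.
tan α = tan 70° × sin 30° = 2.7475 × 0.5000 = 1.3737
apparent dip = arctan 1.3737 = 53.95°

53.9°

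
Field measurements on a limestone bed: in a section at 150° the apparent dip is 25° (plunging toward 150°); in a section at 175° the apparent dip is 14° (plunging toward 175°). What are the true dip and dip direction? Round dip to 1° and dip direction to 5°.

Represent each trace as a vector plunging at its apparent dip toward its trend (east-north-up frame): v₁ = (0.453, -0.785, -0.423), v₂ = (0.085, -0.967, -0.242).
Cross product v₁ × v₂ gives the pole to the plane: n ∝ (0.219, -0.074, 0.372).
Dip δ = arctan(|n_h|/n_z) = arctan(0.231/0.372) = 31.8°.
The horizontal component of n points toward azimuth atan2(n_x, n_y) = 109°, the dip direction.

true dip 32°, dip direction 110°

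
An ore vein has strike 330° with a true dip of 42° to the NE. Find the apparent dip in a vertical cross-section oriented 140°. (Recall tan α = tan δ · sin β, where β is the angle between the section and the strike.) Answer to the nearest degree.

9°

The strike is 330° and the section trends 140°; the acute angle between them is β = 10°.
tan(apparent dip) = tan 42° · sin 10° = 0.1564
apparent dip = arctan 0.1564 = 8.89°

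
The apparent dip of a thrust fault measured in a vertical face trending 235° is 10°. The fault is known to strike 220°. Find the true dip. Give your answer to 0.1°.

The section is 15° from the strike.
tan(true dip) = tan 10° / sin 15° = 0.6813
true dip = arctan 0.6813 = 34.27°

34.3°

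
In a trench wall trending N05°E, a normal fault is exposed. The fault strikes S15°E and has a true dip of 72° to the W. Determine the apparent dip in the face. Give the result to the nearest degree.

46°

Angle between strike (S15°E) and section (N05°E): β = 20°.
tan α = tan 72° × sin 20° = 3.0777 × 0.3420 = 1.0526
α = arctan(1.0526) = 46.47°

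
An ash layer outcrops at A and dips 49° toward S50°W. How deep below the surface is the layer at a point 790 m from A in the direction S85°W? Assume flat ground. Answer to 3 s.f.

744 m

The hole lies 35° from the dip direction, so the down-dip offset is 790 × cos 35° = 647.13 m.
Depth = down-dip offset × tan(dip) = 647.13 × tan 49° = 647.13 × 1.1504
Depth = 744.44 m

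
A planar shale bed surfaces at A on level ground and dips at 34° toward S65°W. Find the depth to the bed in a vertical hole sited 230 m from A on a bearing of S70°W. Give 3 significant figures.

The hole lies 5° from the dip direction, so the down-dip offset is 230 × cos 5° = 229.12 m.
Depth = down-dip offset × tan(dip) = 229.12 × tan 34° = 229.12 × 0.6745
Depth = 154.55 m

155 m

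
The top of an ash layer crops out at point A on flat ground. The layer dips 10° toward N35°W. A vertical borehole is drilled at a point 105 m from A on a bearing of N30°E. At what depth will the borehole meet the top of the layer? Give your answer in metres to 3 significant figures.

7.82 m

The hole lies 65° from the dip direction, so the down-dip offset is 105 × cos 65° = 44.37 m.
Depth = down-dip offset × tan(dip) = 44.37 × tan 10° = 44.37 × 0.1763
Depth = 7.82 m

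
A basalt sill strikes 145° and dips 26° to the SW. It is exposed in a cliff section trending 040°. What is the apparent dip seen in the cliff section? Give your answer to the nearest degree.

The strike is 145° and the section trends 040°; the acute angle between them is β = 75°.
tan α = tan 26° × sin 75° = 0.4877 × 0.9659 = 0.4711
α = arctan(0.4711) = 25.23°

25°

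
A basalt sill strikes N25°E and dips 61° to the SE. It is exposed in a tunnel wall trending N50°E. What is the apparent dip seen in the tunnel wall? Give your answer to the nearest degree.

37°

The strike is N25°E and the section trends N50°E; the acute angle between them is β = 25°.
tan α = tan 61° × sin 25° = 1.8040 × 0.4226 = 0.7624
apparent dip = arctan 0.7624 = 37.32°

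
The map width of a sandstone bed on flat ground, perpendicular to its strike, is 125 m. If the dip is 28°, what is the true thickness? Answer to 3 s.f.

True thickness t = w · sin(dip) = 125 × sin 28°
t = 125 × 0.4695 = 58.684 m

58.7 m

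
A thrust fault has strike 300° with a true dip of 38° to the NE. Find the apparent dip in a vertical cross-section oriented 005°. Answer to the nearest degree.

Angle between strike (300°) and section (005°): β = 65°.
tan α = tan 38° × sin 65° = 0.7813 × 0.9063 = 0.7081
α = arctan(0.7081) = 35.30°

35°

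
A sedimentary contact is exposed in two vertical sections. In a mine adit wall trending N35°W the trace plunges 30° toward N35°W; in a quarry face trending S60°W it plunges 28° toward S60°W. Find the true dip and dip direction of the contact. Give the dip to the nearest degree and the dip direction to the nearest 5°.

The two traces are lines in the plane: v₁ = (sin 325°·cos 30°, cos 325°·cos 30°, −sin 30°), v₂ = (sin 240°·cos 28°, cos 240°·cos 28°, −sin 28°).
The plane normal is n = v₁ × v₂ ∝ (-0.554, 0.149, 0.762).
True dip = arccos(n_z / |n|) = arccos(0.7989) = 37.0°.
The horizontal component of n points toward azimuth atan2(n_x, n_y) = 285°, the dip direction.

true dip 37°, dip direction 285°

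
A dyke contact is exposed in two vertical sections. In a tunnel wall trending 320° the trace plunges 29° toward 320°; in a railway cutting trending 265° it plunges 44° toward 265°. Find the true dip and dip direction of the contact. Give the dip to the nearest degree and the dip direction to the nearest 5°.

true dip 44°, dip direction 265°

Represent each trace as a vector plunging at its apparent dip toward its trend (east-north-up frame): v₁ = (-0.562, 0.670, -0.485), v₂ = (-0.717, -0.063, -0.695).
Cross product v₁ × v₂ gives the pole to the plane: n ∝ (-0.496, -0.043, 0.515).
True dip = arccos(n_z / |n|) = arccos(0.7193) = 44.0°.
Dip direction = azimuth of (n_x, n_y) = atan2(-0.496, -0.043) = 265°.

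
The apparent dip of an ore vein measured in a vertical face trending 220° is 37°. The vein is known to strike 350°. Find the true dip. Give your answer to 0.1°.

β = acute angle between strike 350° and section 220° = 50°.
tan δ = tan α / sin β = tan 37° / sin 50° = 0.7536 / 0.7660 = 0.9837
δ = arctan(0.9837) = 44.53°

44.5°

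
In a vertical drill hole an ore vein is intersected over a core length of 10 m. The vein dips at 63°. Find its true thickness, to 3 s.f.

4.54 m

True thickness t = h · cos(dip) = 10 × cos 63°
t = 10 × 0.4540 = 4.540 m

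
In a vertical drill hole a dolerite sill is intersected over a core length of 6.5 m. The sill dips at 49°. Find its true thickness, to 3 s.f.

True thickness t = h · cos(dip) = 6.5 × cos 49°
t = 6.5 × 0.6561 = 4.264 m

4.26 m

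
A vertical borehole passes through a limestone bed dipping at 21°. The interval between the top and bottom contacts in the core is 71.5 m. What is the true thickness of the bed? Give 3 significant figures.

66.8 m

True thickness t = h · cos(dip) = 71.5 × cos 21°
t = 71.5 × 0.9336 = 66.751 m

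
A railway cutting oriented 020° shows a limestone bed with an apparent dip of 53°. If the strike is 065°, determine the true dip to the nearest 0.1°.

β = acute angle between strike 065° and section 020° = 45°.
tan(true dip) = tan 53° / sin 45° = 1.8767
δ = arctan(1.8767) = 61.95°

61.9°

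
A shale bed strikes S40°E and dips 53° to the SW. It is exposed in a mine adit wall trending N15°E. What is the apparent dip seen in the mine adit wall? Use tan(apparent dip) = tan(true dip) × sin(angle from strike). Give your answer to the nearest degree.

47°

Angle between strike (S40°E) and section (N15°E): β = 55°.
tan α = tan 53° × sin 55° = 1.3270 × 0.8192 = 1.0871
apparent dip = arctan 1.0871 = 47.39°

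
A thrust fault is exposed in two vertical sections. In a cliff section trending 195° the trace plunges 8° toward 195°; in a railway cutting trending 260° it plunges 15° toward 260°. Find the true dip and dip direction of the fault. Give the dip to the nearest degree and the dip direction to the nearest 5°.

Represent each trace as a vector plunging at its apparent dip toward its trend (east-north-up frame): v₁ = (-0.256, -0.957, -0.139), v₂ = (-0.951, -0.168, -0.259).
Cross product v₁ × v₂ gives the pole to the plane: n ∝ (-0.224, -0.066, 0.867).
True dip = arccos(n_z / |n|) = arccos(0.9655) = 15.1°.
Dip direction = azimuth of (n_x, n_y) = atan2(-0.224, -0.066) = 254°.

true dip 15°, dip direction 255°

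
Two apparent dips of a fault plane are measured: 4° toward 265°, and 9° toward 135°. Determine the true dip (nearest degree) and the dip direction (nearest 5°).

true dip 15°, dip direction 190°

The two traces are lines in the plane: v₁ = (sin 265°·cos 4°, cos 265°·cos 4°, −sin 4°), v₂ = (sin 135°·cos 9°, cos 135°·cos 9°, −sin 9°).
Cross product v₁ × v₂ gives the pole to the plane: n ∝ (-0.035, -0.204, 0.755).
tan δ = √(n_x²+n_y²)/n_z = 0.207/0.755, so δ = 15.3°.
The horizontal component of n points toward azimuth atan2(n_x, n_y) = 190°, the dip direction.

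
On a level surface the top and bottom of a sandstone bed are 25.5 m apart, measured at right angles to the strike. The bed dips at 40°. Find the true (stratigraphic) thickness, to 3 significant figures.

True thickness t = w · sin(dip) = 25.5 × sin 40°
t = 25.5 × 0.6428 = 16.391 m

16.4 m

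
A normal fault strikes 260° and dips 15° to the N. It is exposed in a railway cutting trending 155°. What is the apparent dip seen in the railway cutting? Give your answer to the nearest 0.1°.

14.5°

The section lies 75° from the strike.
tan α = tan 15° × sin 75° = 0.2679 × 0.9659 = 0.2588
α = arctan(0.2588) = 14.51°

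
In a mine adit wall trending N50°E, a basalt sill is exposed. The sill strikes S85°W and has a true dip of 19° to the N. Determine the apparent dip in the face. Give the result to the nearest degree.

The strike is S85°W and the section trends N50°E; the acute angle between them is β = 35°.
tan(apparent dip) = tan 19° · sin 35° = 0.1975
α = arctan(0.1975) = 11.17°

11°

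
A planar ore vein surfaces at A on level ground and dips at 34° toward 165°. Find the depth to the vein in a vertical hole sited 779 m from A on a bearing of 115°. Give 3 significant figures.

The hole lies 50° from the dip direction, so the down-dip offset is 779 × cos 50° = 500.73 m.
Depth = down-dip offset × tan(dip) = 500.73 × tan 34° = 500.73 × 0.6745
Depth = 337.75 m

338 m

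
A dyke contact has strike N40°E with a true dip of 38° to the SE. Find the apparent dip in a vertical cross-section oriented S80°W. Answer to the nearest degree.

27°

The section lies 40° from the strike.
tan(apparent dip) = tan 38° · sin 40° = 0.5022
α = arctan(0.5022) = 26.67°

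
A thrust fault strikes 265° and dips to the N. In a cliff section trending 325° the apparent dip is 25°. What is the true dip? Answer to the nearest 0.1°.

28.3°

The section is 60° from the strike.
tan δ = tan α / sin β = tan 25° / sin 60° = 0.4663 / 0.8660 = 0.5384
δ = arctan(0.5384) = 28.30°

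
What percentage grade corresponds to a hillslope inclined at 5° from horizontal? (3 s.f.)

grade % = 100 × tan 5° = 100 × 0.0875

8.75%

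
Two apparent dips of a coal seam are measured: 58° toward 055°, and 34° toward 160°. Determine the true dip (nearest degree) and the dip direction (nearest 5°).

Represent each trace as a vector plunging at its apparent dip toward its trend (east-north-up frame): v₁ = (0.434, 0.304, -0.848), v₂ = (0.284, -0.779, -0.559).
The plane normal is n = v₁ × v₂ ∝ (0.831, -0.002, 0.424).
Dip δ = arctan(|n_h|/n_z) = arctan(0.831/0.424) = 62.9°.
Dip direction = azimuth of (n_x, n_y) = atan2(0.831, -0.002) = 90°.

true dip 63°, dip direction 090°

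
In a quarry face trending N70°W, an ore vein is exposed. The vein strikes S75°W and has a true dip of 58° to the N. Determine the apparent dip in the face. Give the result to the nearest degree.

The strike is S75°W and the section trends N70°W; the acute angle between them is β = 35°.
tan(apparent dip) = tan 58° · sin 35° = 0.9179
α = arctan(0.9179) = 42.55°

43°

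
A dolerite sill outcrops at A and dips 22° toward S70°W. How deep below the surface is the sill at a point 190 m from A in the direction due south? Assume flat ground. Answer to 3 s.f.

The hole lies 70° from the dip direction, so the down-dip offset is 190 × cos 70° = 64.98 m.
Depth = down-dip offset × tan(dip) = 64.98 × tan 22° = 64.98 × 0.4040
Depth = 26.26 m

26.3 m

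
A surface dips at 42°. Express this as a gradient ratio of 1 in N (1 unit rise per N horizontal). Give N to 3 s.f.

1 : N means tan θ = 1/N, so N = 1/tan 42° = 1/0.9004

1 in 1.11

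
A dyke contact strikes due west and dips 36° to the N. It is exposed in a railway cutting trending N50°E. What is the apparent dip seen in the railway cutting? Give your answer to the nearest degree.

The strike is due west and the section trends N50°E; the acute angle between them is β = 40°.
tan α = tan 36° × sin 40° = 0.7265 × 0.6428 = 0.4670
apparent dip = arctan 0.4670 = 25.03°

25°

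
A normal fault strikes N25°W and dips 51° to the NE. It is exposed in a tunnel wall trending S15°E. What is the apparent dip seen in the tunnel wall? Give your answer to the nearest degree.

12°

Angle between strike (N25°W) and section (S15°E): β = 10°.
tan α = tan 51° × sin 10° = 1.2349 × 0.1736 = 0.2144
α = arctan(0.2144) = 12.10°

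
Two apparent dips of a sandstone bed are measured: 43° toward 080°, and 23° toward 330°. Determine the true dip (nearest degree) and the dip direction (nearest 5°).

Represent each trace as a vector plunging at its apparent dip toward its trend (east-north-up frame): v₁ = (0.720, 0.127, -0.682), v₂ = (-0.460, 0.797, -0.391).
n = v₁ × v₂ = (0.494, 0.595, 0.633) (taken with n_z > 0).
Dip δ = arctan(|n_h|/n_z) = arctan(0.774/0.633) = 50.7°.
Dip direction = azimuth of (n_x, n_y) = atan2(0.494, 0.595) = 40°.

true dip 51°, dip direction 040°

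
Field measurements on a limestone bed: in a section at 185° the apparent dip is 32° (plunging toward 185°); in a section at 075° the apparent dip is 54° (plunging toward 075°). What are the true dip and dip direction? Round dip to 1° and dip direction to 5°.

true dip 61°, dip direction 115°

The two traces are lines in the plane: v₁ = (sin 185°·cos 32°, cos 185°·cos 32°, −sin 32°), v₂ = (sin 75°·cos 54°, cos 75°·cos 54°, −sin 54°).
Cross product v₁ × v₂ gives the pole to the plane: n ∝ (0.764, -0.361, 0.468).
tan δ = √(n_x²+n_y²)/n_z = 0.845/0.468, so δ = 61.0°.
Dip direction = atan2(0.764, -0.361) = 115° (azimuth of n's horizontal projection).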